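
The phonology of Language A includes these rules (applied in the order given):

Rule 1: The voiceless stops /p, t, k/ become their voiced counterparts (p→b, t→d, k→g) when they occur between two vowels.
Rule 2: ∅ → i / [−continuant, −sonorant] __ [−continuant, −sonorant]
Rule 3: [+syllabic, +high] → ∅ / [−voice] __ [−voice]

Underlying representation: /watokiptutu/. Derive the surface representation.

Rule 1 (intervocalic voicing): /t/ is a voiceless stop between vowels /a/ and /o/, so it voices to [d]. /k/ is a voiceless stop between vowels /o/ and /i/, so it voices to [g]. /t/ is a voiceless stop between vowels /u/ and /u/, so it voices to [d]. /watokiptutu/ → wadogiptudu.
Rule 2 (stop-cluster i-epenthesis): /p/ and /t/ form a stop–stop cluster, so [i] is inserted between them. /wadogiptudu/ → wadogipitudu.
Rule 3 (high vowel syncope): /i/ is a high vowel flanked by voiceless consonants /p/ and /t/, so it deletes. /wadogipitudu/ → wadogiptudu.

wadogiptudu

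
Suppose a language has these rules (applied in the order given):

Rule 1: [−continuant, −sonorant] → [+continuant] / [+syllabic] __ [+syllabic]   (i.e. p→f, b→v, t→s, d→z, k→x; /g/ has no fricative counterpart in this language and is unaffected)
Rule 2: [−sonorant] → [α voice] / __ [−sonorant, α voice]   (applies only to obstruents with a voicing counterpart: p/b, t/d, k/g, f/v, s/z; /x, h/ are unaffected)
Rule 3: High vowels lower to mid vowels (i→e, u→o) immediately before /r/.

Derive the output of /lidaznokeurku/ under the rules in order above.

Rule 1 (intervocalic spirantization): /d/ is a stop between vowels /i/ and /a/, so it spirantizes to the fricative [z]. /k/ is a stop between vowels /o/ and /e/, so it spirantizes to the fricative [x]. /lidaznokeurku/ → lizaznoxeurku.
Rule 2 (regressive voicing assimilation): no segment meets the environment; /lizaznoxeurku/ is unchanged.
Rule 3 (pre-rhotic lowering): /u/ is a high vowel immediately before /r/, so it lowers to [o]. /lizaznoxeurku/ → lizaznoxeorku.

lizaznoxeorku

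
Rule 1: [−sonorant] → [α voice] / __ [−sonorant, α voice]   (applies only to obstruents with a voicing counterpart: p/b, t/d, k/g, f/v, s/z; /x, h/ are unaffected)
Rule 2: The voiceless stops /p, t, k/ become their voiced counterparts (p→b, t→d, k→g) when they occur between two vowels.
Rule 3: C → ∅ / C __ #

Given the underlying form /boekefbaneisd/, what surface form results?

Rule 1 (regressive voicing assimilation): /f/ precedes the voiced obstruent /b/, so it voices to [v] by assimilation. /s/ precedes the voiced obstruent /d/, so it voices to [z] by assimilation. /boekefbaneisd/ → boekevbaneizd.
Rule 2 (intervocalic voicing): /k/ is a voiceless stop between vowels /e/ and /e/, so it voices to [g]. /boekevbaneizd/ → boegevbaneizd.
Rule 3 (final cluster simplification): /d/ is the second consonant of a word-final cluster /zd/, so it deletes. /boegevbaneizd/ → boegevbaneiz.

boegevbaneiz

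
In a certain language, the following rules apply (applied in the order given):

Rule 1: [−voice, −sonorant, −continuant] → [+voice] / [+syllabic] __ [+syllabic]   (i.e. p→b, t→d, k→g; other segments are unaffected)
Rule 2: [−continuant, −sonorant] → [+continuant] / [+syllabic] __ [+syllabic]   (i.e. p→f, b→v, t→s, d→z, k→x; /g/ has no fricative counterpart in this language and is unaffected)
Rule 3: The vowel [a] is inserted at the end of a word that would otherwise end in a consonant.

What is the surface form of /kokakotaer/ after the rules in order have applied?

Rule 1 (intervocalic voicing): /k/ is a voiceless stop between vowels /o/ and /a/, so it voices to [g]. /k/ is a voiceless stop between vowels /a/ and /o/, so it voices to [g]. /t/ is a voiceless stop between vowels /o/ and /a/, so it voices to [d]. /kokakotaer/ → kogagodaer.
Rule 2 (intervocalic spirantization): /d/ is a stop between vowels /o/ and /a/, so it spirantizes to the fricative [z]. /kogagodaer/ → kogagozaer.
Rule 3 (final a-epenthesis): the form ends in the consonant /r/, so [a] is inserted word-finally. /kogagozaer/ → kogagozaera.

kogagozaera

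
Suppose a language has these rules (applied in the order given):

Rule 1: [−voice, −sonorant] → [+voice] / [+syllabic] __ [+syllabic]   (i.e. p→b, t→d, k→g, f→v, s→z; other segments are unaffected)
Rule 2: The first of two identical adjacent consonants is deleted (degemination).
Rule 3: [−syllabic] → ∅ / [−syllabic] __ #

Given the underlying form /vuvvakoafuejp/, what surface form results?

vuvagoavuej

Rule 1 (intervocalic voicing): /k/ is a voiceless obstruent between vowels /a/ and /o/, so it voices to [g]. /f/ is a voiceless obstruent between vowels /a/ and /u/, so it voices to [v]. /vuvvakoafuejp/ → vuvvagoavuejp.
Rule 2 (degemination): /vv/ is a geminate; the first /v/ deletes. /vuvvagoavuejp/ → vuvagoavuejp.
Rule 3 (final cluster simplification): /p/ is the second consonant of a word-final cluster /jp/, so it deletes. /vuvagoavuejp/ → vuvagoavuej.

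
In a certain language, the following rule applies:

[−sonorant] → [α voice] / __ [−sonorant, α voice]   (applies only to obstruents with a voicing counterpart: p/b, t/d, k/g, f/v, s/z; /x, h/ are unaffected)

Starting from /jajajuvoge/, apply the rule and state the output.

No segment of /jajajuvoge/ meets the structural description of the rule, so the form surfaces unchanged.

jajajuvoge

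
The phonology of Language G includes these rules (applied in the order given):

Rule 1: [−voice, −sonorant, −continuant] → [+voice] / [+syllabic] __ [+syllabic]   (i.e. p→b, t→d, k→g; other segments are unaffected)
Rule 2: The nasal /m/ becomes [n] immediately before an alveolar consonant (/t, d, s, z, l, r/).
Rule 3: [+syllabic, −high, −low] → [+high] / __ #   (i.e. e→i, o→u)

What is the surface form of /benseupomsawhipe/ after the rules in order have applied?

benseubonsawhibi

Rule 1 (intervocalic voicing): /p/ is a voiceless stop between vowels /u/ and /o/, so it voices to [b]. /p/ is a voiceless stop between vowels /i/ and /e/, so it voices to [b]. /benseupomsawhipe/ → benseubomsawhibe.
Rule 2 (nasal place assimilation): /m/ precedes the alveolar consonant /s/, so it assimilates in place to [n]. /benseubomsawhibe/ → benseubonsawhibe.
Rule 3 (final vowel raising): /e/ is a mid vowel in word-final position, so it raises to [i]. /benseubonsawhibe/ → benseubonsawhibi.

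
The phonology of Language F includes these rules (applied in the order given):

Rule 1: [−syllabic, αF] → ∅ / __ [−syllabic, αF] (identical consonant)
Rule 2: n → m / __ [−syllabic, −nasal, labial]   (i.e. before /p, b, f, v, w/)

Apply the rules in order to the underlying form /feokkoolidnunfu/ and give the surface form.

Rule 1 (degemination): /kk/ is a geminate; the first /k/ deletes. /feokkoolidnunfu/ → feokoolidnunfu.
Rule 2 (nasal place assimilation): /n/ precedes the labial consonant /f/, so it assimilates in place to [m]. /feokoolidnunfu/ → feokoolidnumfu.

feokoolidnumfu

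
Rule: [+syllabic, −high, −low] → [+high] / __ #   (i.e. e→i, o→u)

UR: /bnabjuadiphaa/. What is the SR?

No segment of /bnabjuadiphaa/ meets the structural description of the rule, so the form surfaces unchanged.

bnabjuadiphaa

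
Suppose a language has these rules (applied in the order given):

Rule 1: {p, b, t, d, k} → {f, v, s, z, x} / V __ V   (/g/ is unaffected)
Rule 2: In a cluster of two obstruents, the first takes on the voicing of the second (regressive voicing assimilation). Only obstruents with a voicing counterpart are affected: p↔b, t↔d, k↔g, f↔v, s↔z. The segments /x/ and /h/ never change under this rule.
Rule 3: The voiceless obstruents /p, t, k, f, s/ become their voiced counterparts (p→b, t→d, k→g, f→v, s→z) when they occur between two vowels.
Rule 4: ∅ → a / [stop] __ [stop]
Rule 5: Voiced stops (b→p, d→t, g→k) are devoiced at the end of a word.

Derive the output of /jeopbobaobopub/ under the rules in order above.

Rule 1 (intervocalic spirantization): /b/ is a stop between vowels /o/ and /a/, so it spirantizes to the fricative [v]. /b/ is a stop between vowels /o/ and /o/, so it spirantizes to the fricative [v]. /p/ is a stop between vowels /o/ and /u/, so it spirantizes to the fricative [f]. /jeopbobaobopub/ → jeopbovaovofub.
Rule 2 (regressive voicing assimilation): /p/ precedes the voiced obstruent /b/, so it voices to [b] by assimilation. /jeopbovaovofub/ → jeobbovaovofub.
Rule 3 (intervocalic voicing): /f/ is a voiceless obstruent between vowels /o/ and /u/, so it voices to [v]. /jeobbovaovofub/ → jeobbovaovovub.
Rule 4 (stop-cluster a-epenthesis): /b/ and /b/ form a stop–stop cluster, so [a] is inserted between them. /jeobbovaovovub/ → jeobabovaovovub.
Rule 5 (final devoicing): /b/ is a voiced stop in word-final position, so it devoices to [p]. /jeobabovaovovub/ → jeobabovaovovup.

jeobabovaovovup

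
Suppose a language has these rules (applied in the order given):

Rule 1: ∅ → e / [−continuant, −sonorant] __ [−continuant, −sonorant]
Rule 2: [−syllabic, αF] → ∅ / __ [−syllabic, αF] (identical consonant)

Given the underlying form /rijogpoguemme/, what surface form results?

Rule 1 (stop-cluster e-epenthesis): /g/ and /p/ form a stop–stop cluster, so [e] is inserted between them. /rijogpoguemme/ → rijogepoguemme.
Rule 2 (degemination): /mm/ is a geminate; the first /m/ deletes. /rijogepoguemme/ → rijogepogueme.

rijogepogueme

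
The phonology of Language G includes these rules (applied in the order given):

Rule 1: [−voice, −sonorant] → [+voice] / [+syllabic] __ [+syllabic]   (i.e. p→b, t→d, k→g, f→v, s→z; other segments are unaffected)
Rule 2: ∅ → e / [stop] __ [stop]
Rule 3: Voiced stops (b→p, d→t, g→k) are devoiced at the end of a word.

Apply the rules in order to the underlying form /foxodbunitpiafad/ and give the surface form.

Rule 1 (intervocalic voicing): /f/ is a voiceless obstruent between vowels /a/ and /a/, so it voices to [v]. /foxodbunitpiafad/ → foxodbunitpiavad.
Rule 2 (stop-cluster e-epenthesis): /d/ and /b/ form a stop–stop cluster, so [e] is inserted between them. /t/ and /p/ form a stop–stop cluster, so [e] is inserted between them. /foxodbunitpiavad/ → foxodebunitepiavad.
Rule 3 (final devoicing): /d/ is a voiced stop in word-final position, so it devoices to [t]. /foxodebunitepiavad/ → foxodebunitepiavat.

foxodebunitepiavat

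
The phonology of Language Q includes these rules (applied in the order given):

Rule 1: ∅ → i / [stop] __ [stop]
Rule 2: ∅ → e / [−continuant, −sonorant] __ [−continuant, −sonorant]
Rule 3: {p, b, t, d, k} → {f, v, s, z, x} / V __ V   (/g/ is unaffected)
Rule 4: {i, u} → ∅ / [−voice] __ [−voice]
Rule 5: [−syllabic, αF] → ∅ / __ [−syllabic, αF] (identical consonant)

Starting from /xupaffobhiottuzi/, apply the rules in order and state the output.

xfafobhiosuzi

Rule 1 (stop-cluster i-epenthesis): /t/ and /t/ form a stop–stop cluster, so [i] is inserted between them. /xupaffobhiottuzi/ → xupaffobhiotituzi.
Rule 2 (stop-cluster e-epenthesis): no segment meets the environment; /xupaffobhiotituzi/ is unchanged.
Rule 3 (intervocalic spirantization): /p/ is a stop between vowels /u/ and /a/, so it spirantizes to the fricative [f]. /t/ is a stop between vowels /o/ and /i/, so it spirantizes to the fricative [s]. /t/ is a stop between vowels /i/ and /u/, so it spirantizes to the fricative [s]. /xupaffobhiotituzi/ → xufaffobhiosisuzi.
Rule 4 (high vowel syncope): /u/ is a high vowel flanked by voiceless consonants /x/ and /f/, so it deletes. /i/ is a high vowel flanked by voiceless consonants /s/ and /s/, so it deletes. /xufaffobhiosisuzi/ → xfaffobhiossuzi.
Rule 5 (degemination): /ff/ is a geminate; the first /f/ deletes. /ss/ is a geminate; the first /s/ deletes. /xfaffobhiossuzi/ → xfafobhiosuzi.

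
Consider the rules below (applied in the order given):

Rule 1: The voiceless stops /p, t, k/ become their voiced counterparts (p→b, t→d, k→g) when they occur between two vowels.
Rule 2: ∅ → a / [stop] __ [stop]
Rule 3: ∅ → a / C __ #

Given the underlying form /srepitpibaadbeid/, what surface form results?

srebitapibaadabeida

Rule 1 (intervocalic voicing): /p/ is a voiceless stop between vowels /e/ and /i/, so it voices to [b]. /srepitpibaadbeid/ → srebitpibaadbeid.
Rule 2 (stop-cluster a-epenthesis): /t/ and /p/ form a stop–stop cluster, so [a] is inserted between them. /d/ and /b/ form a stop–stop cluster, so [a] is inserted between them. /srebitpibaadbeid/ → srebitapibaadabeid.
Rule 3 (final a-epenthesis): the form ends in the consonant /d/, so [a] is inserted word-finally. /srebitapibaadabeid/ → srebitapibaadabeida.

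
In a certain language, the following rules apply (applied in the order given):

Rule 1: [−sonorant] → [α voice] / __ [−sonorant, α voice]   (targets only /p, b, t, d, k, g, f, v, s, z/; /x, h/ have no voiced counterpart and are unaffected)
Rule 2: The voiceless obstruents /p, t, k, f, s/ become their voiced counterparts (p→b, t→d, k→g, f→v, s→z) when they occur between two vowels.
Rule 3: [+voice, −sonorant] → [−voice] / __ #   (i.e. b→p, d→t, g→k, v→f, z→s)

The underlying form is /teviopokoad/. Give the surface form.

Rule 1 (regressive voicing assimilation): no segment meets the environment; /teviopokoad/ is unchanged.
Rule 2 (intervocalic voicing): /p/ is a voiceless obstruent between vowels /o/ and /o/, so it voices to [b]. /k/ is a voiceless obstruent between vowels /o/ and /o/, so it voices to [g]. /teviopokoad/ → teviobogoad.
Rule 3 (final devoicing): /d/ is a voiced obstruent in word-final position, so it devoices to [t]. /teviobogoad/ → teviobogoat.

teviobogoat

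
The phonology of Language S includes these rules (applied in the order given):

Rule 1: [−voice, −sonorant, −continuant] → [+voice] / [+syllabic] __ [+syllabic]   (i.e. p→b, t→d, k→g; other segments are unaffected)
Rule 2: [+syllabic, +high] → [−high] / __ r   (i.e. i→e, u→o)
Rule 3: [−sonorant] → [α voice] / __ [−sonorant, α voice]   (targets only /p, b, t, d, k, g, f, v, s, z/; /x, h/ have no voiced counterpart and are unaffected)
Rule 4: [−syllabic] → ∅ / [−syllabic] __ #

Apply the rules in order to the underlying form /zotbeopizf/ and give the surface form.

zodbeobis

Rule 1 (intervocalic voicing): /p/ is a voiceless stop between vowels /o/ and /i/, so it voices to [b]. /zotbeopizf/ → zotbeobizf.
Rule 2 (pre-rhotic lowering): no segment meets the environment; /zotbeobizf/ is unchanged.
Rule 3 (regressive voicing assimilation): /t/ precedes the voiced obstruent /b/, so it voices to [d] by assimilation. /z/ precedes the voiceless obstruent /f/, so it devoices to [s] by assimilation. /zotbeobizf/ → zodbeobisf.
Rule 4 (final cluster simplification): /f/ is the second consonant of a word-final cluster /sf/, so it deletes. /zodbeobisf/ → zodbeobis.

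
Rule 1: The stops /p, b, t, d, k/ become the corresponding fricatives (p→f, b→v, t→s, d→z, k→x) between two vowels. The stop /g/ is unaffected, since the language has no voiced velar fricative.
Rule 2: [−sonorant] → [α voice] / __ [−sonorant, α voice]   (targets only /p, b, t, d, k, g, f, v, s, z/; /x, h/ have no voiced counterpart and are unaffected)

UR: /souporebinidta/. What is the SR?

souforevinitta

Rule 1 (intervocalic spirantization): /p/ is a stop between vowels /u/ and /o/, so it spirantizes to the fricative [f]. /b/ is a stop between vowels /e/ and /i/, so it spirantizes to the fricative [v]. /souporebinidta/ → souforevinidta.
Rule 2 (regressive voicing assimilation): /d/ precedes the voiceless obstruent /t/, so it devoices to [t] by assimilation. /souforevinidta/ → souforevinitta.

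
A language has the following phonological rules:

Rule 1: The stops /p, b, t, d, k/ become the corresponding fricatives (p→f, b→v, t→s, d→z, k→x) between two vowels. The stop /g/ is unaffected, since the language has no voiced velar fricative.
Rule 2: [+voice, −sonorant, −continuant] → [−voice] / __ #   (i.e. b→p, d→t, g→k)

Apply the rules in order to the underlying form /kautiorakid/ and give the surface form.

Rule 1 (intervocalic spirantization): /t/ is a stop between vowels /u/ and /i/, so it spirantizes to the fricative [s]. /k/ is a stop between vowels /a/ and /i/, so it spirantizes to the fricative [x]. /kautiorakid/ → kausioraxid.
Rule 2 (final devoicing): /d/ is a voiced stop in word-final position, so it devoices to [t]. /kausioraxid/ → kausioraxit.

kausioraxit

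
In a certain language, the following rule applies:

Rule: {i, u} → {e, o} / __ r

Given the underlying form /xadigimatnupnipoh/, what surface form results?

No segment of /xadigimatnupnipoh/ meets the structural description of the rule, so the form surfaces unchanged.

xadigimatnupnipoh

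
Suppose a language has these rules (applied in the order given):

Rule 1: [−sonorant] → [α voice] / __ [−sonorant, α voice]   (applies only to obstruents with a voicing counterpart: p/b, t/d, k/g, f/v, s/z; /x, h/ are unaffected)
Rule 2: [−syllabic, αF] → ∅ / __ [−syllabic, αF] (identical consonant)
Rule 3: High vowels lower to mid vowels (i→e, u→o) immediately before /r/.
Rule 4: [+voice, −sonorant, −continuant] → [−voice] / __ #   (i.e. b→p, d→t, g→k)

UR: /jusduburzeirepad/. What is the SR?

juzduborzeerepat

Rule 1 (regressive voicing assimilation): /s/ precedes the voiced obstruent /d/, so it voices to [z] by assimilation. /jusduburzeirepad/ → juzduburzeirepad.
Rule 2 (degemination): no segment meets the environment; /juzduburzeirepad/ is unchanged.
Rule 3 (pre-rhotic lowering): /u/ is a high vowel immediately before /r/, so it lowers to [o]. /i/ is a high vowel immediately before /r/, so it lowers to [e]. /juzduburzeirepad/ → juzduborzeerepad.
Rule 4 (final devoicing): /d/ is a voiced stop in word-final position, so it devoices to [t]. /juzduborzeerepad/ → juzduborzeerepat.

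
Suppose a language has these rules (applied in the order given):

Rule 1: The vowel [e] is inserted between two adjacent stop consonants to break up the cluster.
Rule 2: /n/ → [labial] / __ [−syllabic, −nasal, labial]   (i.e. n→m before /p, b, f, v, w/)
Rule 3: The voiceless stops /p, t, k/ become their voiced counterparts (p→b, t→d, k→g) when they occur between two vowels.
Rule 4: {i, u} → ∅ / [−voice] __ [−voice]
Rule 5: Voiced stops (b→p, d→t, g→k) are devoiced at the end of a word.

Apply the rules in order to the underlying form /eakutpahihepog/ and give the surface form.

Rule 1 (stop-cluster e-epenthesis): /t/ and /p/ form a stop–stop cluster, so [e] is inserted between them. /eakutpahihepog/ → eakutepahihepog.
Rule 2 (nasal place assimilation): no segment meets the environment; /eakutepahihepog/ is unchanged.
Rule 3 (intervocalic voicing): /k/ is a voiceless stop between vowels /a/ and /u/, so it voices to [g]. /t/ is a voiceless stop between vowels /u/ and /e/, so it voices to [d]. /p/ is a voiceless stop between vowels /e/ and /a/, so it voices to [b]. /p/ is a voiceless stop between vowels /e/ and /o/, so it voices to [b]. /eakutepahihepog/ → eagudebahihebog.
Rule 4 (high vowel syncope): /i/ is a high vowel flanked by voiceless consonants /h/ and /h/, so it deletes. /eagudebahihebog/ → eagudebahhebog.
Rule 5 (final devoicing): /g/ is a voiced stop in word-final position, so it devoices to [k]. /eagudebahhebog/ → eagudebahhebok.

eagudebahhebok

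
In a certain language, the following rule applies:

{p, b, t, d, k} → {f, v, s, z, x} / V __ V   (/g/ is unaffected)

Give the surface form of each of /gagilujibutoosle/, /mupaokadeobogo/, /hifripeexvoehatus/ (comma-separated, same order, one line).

gagilujivusoosle, mufaoxazeovogo, hifrifeexvoehasus

/gagilujibutoosle/: /b/ is a stop between vowels /i/ and /u/, so it spirantizes to the fricative [v]. /t/ is a stop between vowels /u/ and /o/, so it spirantizes to the fricative [s]. → [gagilujivusoosle].
/mupaokadeobogo/: /p/ is a stop between vowels /u/ and /a/, so it spirantizes to the fricative [f]. /k/ is a stop between vowels /o/ and /a/, so it spirantizes to the fricative [x]. /d/ is a stop between vowels /a/ and /e/, so it spirantizes to the fricative [z]. /b/ is a stop between vowels /o/ and /o/, so it spirantizes to the fricative [v]. → [mufaoxazeovogo].
/hifripeexvoehatus/: /p/ is a stop between vowels /i/ and /e/, so it spirantizes to the fricative [f]. /t/ is a stop between vowels /a/ and /u/, so it spirantizes to the fricative [s]. → [hifrifeexvoehasus].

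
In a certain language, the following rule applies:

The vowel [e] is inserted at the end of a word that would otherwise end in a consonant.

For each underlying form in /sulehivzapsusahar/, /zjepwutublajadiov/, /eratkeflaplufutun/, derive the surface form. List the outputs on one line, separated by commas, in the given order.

/sulehivzapsusahar/: the form ends in the consonant /r/, so [e] is inserted word-finally. → [sulehivzapsusahare].
/zjepwutublajadiov/: the form ends in the consonant /v/, so [e] is inserted word-finally. → [zjepwutublajadiove].
/eratkeflaplufutun/: the form ends in the consonant /n/, so [e] is inserted word-finally. → [eratkeflaplufutune].

sulehivzapsusahare, zjepwutublajadiove, eratkeflaplufutune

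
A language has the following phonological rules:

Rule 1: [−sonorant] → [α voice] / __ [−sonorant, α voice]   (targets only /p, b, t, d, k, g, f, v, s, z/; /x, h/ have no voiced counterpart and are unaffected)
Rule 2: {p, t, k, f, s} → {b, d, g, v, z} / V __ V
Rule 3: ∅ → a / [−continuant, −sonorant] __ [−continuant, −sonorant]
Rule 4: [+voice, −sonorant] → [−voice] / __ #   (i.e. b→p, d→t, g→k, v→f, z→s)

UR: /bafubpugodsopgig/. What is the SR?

bavupapugotsobagik

Rule 1 (regressive voicing assimilation): /b/ precedes the voiceless obstruent /p/, so it devoices to [p] by assimilation. /d/ precedes the voiceless obstruent /s/, so it devoices to [t] by assimilation. /p/ precedes the voiced obstruent /g/, so it voices to [b] by assimilation. /bafubpugodsopgig/ → bafuppugotsobgig.
Rule 2 (intervocalic voicing): /f/ is a voiceless obstruent between vowels /a/ and /u/, so it voices to [v]. /bafuppugotsobgig/ → bavuppugotsobgig.
Rule 3 (stop-cluster a-epenthesis): /p/ and /p/ form a stop–stop cluster, so [a] is inserted between them. /b/ and /g/ form a stop–stop cluster, so [a] is inserted between them. /bavuppugotsobgig/ → bavupapugotsobagig.
Rule 4 (final devoicing): /g/ is a voiced obstruent in word-final position, so it devoices to [k]. /bavupapugotsobagig/ → bavupapugotsobagik.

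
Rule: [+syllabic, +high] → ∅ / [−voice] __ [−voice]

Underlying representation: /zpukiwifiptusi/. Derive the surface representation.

/u/ is a high vowel flanked by voiceless consonants /p/ and /k/, so it deletes.
/i/ is a high vowel flanked by voiceless consonants /f/ and /p/, so it deletes.
/u/ is a high vowel flanked by voiceless consonants /t/ and /s/, so it deletes.
The other instances of /i/ do not occur in the required environment and remain unchanged.
Surface form: [zpkiwifptsi].

zpkiwifptsi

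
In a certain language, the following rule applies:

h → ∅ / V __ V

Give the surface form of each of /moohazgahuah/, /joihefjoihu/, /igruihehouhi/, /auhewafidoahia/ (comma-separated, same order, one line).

/moohazgahuah/: /h/ occurs between vowels /o/ and /a/, so it deletes. /h/ occurs between vowels /a/ and /u/, so it deletes. → [mooazgauah].
/joihefjoihu/: /h/ occurs between vowels /i/ and /e/, so it deletes. /h/ occurs between vowels /i/ and /u/, so it deletes. → [joiefjoiu].
/igruihehouhi/: /h/ occurs between vowels /i/ and /e/, so it deletes. /h/ occurs between vowels /e/ and /o/, so it deletes. /h/ occurs between vowels /u/ and /i/, so it deletes. → [igruieoui].
/auhewafidoahia/: /h/ occurs between vowels /u/ and /e/, so it deletes. /h/ occurs between vowels /a/ and /i/, so it deletes. → [auewafidoaia].

mooazgauah, joiefjoiu, igruieoui, auewafidoaia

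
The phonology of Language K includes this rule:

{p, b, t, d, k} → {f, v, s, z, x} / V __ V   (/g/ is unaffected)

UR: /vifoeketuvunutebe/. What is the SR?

vifoexesuvunuseve

/k/ is a stop between vowels /e/ and /e/, so it spirantizes to the fricative [x].
/t/ is a stop between vowels /e/ and /u/, so it spirantizes to the fricative [s].
/t/ is a stop between vowels /u/ and /e/, so it spirantizes to the fricative [s].
/b/ is a stop between vowels /e/ and /e/, so it spirantizes to the fricative [v].
Surface form: [vifoexesuvunuseve].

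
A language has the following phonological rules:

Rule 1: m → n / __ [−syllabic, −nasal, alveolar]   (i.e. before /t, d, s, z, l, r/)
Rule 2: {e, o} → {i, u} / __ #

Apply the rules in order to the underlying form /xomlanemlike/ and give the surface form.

Rule 1 (nasal place assimilation): /m/ precedes the alveolar consonant /l/, so it assimilates in place to [n]. /m/ precedes the alveolar consonant /l/, so it assimilates in place to [n]. /xomlanemlike/ → xonlanenlike.
Rule 2 (final vowel raising): /e/ is a mid vowel in word-final position, so it raises to [i]. /xonlanenlike/ → xonlanenliki.

xonlanenliki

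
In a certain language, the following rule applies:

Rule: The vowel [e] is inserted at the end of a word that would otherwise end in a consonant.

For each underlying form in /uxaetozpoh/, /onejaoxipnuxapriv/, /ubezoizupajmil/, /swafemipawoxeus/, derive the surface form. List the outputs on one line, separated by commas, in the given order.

/uxaetozpoh/: the form ends in the consonant /h/, so [e] is inserted word-finally. → [uxaetozpohe].
/onejaoxipnuxapriv/: the form ends in the consonant /v/, so [e] is inserted word-finally. → [onejaoxipnuxaprive].
/ubezoizupajmil/: the form ends in the consonant /l/, so [e] is inserted word-finally. → [ubezoizupajmile].
/swafemipawoxeus/: the form ends in the consonant /s/, so [e] is inserted word-finally. → [swafemipawoxeuse].

uxaetozpohe, onejaoxipnuxaprive, ubezoizupajmile, swafemipawoxeuse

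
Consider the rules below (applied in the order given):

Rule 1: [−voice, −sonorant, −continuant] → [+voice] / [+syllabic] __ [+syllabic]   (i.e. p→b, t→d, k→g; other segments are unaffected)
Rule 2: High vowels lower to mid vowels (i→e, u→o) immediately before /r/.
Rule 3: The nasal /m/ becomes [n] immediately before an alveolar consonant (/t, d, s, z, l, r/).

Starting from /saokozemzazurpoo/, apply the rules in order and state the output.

saogozenzazorpoo

Rule 1 (intervocalic voicing): /k/ is a voiceless stop between vowels /o/ and /o/, so it voices to [g]. /saokozemzazurpoo/ → saogozemzazurpoo.
Rule 2 (pre-rhotic lowering): /u/ is a high vowel immediately before /r/, so it lowers to [o]. /saogozemzazurpoo/ → saogozemzazorpoo.
Rule 3 (nasal place assimilation): /m/ precedes the alveolar consonant /z/, so it assimilates in place to [n]. /saogozemzazorpoo/ → saogozenzazorpoo.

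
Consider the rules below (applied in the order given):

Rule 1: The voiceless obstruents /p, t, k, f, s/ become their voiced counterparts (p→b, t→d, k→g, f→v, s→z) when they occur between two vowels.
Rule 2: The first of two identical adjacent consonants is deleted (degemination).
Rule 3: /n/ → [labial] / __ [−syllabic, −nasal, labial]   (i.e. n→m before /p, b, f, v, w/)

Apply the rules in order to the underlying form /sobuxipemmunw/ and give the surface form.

sobuxibemumw

Rule 1 (intervocalic voicing): /p/ is a voiceless obstruent between vowels /i/ and /e/, so it voices to [b]. /sobuxipemmunw/ → sobuxibemmunw.
Rule 2 (degemination): /mm/ is a geminate; the first /m/ deletes. /sobuxibemmunw/ → sobuxibemunw.
Rule 3 (nasal place assimilation): /n/ precedes the labial consonant /w/, so it assimilates in place to [m]. /sobuxibemunw/ → sobuxibemumw.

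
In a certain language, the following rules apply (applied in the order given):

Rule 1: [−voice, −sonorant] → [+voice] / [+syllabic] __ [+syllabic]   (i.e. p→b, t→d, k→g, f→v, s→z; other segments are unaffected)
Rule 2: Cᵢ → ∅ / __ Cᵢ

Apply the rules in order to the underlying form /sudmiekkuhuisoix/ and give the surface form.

Rule 1 (intervocalic voicing): /s/ is a voiceless obstruent between vowels /i/ and /o/, so it voices to [z]. /sudmiekkuhuisoix/ → sudmiekkuhuizoix.
Rule 2 (degemination): /kk/ is a geminate; the first /k/ deletes. /sudmiekkuhuizoix/ → sudmiekuhuizoix.

sudmiekuhuizoix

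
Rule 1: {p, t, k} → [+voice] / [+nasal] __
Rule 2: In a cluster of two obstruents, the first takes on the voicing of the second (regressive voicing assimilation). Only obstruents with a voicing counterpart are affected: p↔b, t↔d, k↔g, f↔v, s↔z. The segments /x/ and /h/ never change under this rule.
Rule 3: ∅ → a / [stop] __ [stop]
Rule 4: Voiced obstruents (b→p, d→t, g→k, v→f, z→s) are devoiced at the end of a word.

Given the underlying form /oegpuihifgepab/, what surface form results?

oekapuihivgepap

Rule 1 (post-nasal voicing): no segment meets the environment; /oegpuihifgepab/ is unchanged.
Rule 2 (regressive voicing assimilation): /g/ precedes the voiceless obstruent /p/, so it devoices to [k] by assimilation. /f/ precedes the voiced obstruent /g/, so it voices to [v] by assimilation. /oegpuihifgepab/ → oekpuihivgepab.
Rule 3 (stop-cluster a-epenthesis): /k/ and /p/ form a stop–stop cluster, so [a] is inserted between them. /oekpuihivgepab/ → oekapuihivgepab.
Rule 4 (final devoicing): /b/ is a voiced obstruent in word-final position, so it devoices to [p]. /oekapuihivgepab/ → oekapuihivgepap.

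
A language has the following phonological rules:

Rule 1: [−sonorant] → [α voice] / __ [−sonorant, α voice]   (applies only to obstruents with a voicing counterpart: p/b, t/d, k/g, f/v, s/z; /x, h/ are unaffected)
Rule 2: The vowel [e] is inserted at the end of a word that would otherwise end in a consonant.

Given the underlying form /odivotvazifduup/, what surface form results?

Rule 1 (regressive voicing assimilation): /t/ precedes the voiced obstruent /v/, so it voices to [d] by assimilation. /f/ precedes the voiced obstruent /d/, so it voices to [v] by assimilation. /odivotvazifduup/ → odivodvazivduup.
Rule 2 (final e-epenthesis): the form ends in the consonant /p/, so [e] is inserted word-finally. /odivodvazivduup/ → odivodvazivduupe.

odivodvazivduupe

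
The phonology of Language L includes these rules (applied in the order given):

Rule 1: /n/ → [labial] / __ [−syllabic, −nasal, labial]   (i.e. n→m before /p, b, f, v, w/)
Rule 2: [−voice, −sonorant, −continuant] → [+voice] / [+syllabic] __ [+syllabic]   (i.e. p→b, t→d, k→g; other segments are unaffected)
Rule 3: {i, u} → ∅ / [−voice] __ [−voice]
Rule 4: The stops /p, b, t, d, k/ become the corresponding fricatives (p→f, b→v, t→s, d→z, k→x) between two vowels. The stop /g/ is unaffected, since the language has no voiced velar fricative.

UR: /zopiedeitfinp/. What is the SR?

Rule 1 (nasal place assimilation): /n/ precedes the labial consonant /p/, so it assimilates in place to [m]. /zopiedeitfinp/ → zopiedeitfimp.
Rule 2 (intervocalic voicing): /p/ is a voiceless stop between vowels /o/ and /i/, so it voices to [b]. /zopiedeitfimp/ → zobiedeitfimp.
Rule 3 (high vowel syncope): no segment meets the environment; /zobiedeitfimp/ is unchanged.
Rule 4 (intervocalic spirantization): /b/ is a stop between vowels /o/ and /i/, so it spirantizes to the fricative [v]. /d/ is a stop between vowels /e/ and /e/, so it spirantizes to the fricative [z]. /zobiedeitfimp/ → zoviezeitfimp.

zoviezeitfimp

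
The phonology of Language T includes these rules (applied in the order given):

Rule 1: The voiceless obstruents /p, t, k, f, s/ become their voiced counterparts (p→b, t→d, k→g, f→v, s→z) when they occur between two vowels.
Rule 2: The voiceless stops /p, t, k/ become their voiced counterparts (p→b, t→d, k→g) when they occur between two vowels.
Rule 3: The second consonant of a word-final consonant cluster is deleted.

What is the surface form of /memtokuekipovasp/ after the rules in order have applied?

memtoguegibovas

Rule 1 (intervocalic voicing): /k/ is a voiceless obstruent between vowels /o/ and /u/, so it voices to [g]. /k/ is a voiceless obstruent between vowels /e/ and /i/, so it voices to [g]. /p/ is a voiceless obstruent between vowels /i/ and /o/, so it voices to [b]. /memtokuekipovasp/ → memtoguegibovasp.
Rule 2 (intervocalic voicing): no segment meets the environment; /memtoguegibovasp/ is unchanged.
Rule 3 (final cluster simplification): /p/ is the second consonant of a word-final cluster /sp/, so it deletes. /memtoguegibovasp/ → memtoguegibovas.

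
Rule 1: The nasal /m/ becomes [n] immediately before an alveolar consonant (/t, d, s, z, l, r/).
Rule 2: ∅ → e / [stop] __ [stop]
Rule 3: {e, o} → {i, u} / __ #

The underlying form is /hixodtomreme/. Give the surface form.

Rule 1 (nasal place assimilation): /m/ precedes the alveolar consonant /r/, so it assimilates in place to [n]. /hixodtomreme/ → hixodtonreme.
Rule 2 (stop-cluster e-epenthesis): /d/ and /t/ form a stop–stop cluster, so [e] is inserted between them. /hixodtonreme/ → hixodetonreme.
Rule 3 (final vowel raising): /e/ is a mid vowel in word-final position, so it raises to [i]. /hixodetonreme/ → hixodetonremi.

hixodetonremi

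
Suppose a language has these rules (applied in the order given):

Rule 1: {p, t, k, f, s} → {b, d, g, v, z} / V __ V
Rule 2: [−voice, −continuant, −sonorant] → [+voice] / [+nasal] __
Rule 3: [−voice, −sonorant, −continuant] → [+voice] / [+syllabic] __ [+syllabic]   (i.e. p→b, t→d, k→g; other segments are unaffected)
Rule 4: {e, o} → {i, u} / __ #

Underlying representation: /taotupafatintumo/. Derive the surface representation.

Rule 1 (intervocalic voicing): /t/ is a voiceless obstruent between vowels /o/ and /u/, so it voices to [d]. /p/ is a voiceless obstruent between vowels /u/ and /a/, so it voices to [b]. /f/ is a voiceless obstruent between vowels /a/ and /a/, so it voices to [v]. /t/ is a voiceless obstruent between vowels /a/ and /i/, so it voices to [d]. /taotupafatintumo/ → taodubavadintumo.
Rule 2 (post-nasal voicing): /t/ is a voiceless stop immediately after the nasal /n/, so it voices to [d]. /taodubavadintumo/ → taodubavadindumo.
Rule 3 (intervocalic voicing): no segment meets the environment; /taodubavadindumo/ is unchanged.
Rule 4 (final vowel raising): /o/ is a mid vowel in word-final position, so it raises to [u]. /taodubavadindumo/ → taodubavadindumu.

taodubavadindumu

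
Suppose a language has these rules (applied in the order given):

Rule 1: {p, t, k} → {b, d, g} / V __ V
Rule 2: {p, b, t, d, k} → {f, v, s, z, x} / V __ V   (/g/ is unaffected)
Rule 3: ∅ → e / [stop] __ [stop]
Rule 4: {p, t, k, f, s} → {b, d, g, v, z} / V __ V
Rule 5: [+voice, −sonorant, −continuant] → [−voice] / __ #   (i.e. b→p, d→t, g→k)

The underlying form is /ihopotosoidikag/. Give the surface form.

Rule 1 (intervocalic voicing): /p/ is a voiceless stop between vowels /o/ and /o/, so it voices to [b]. /t/ is a voiceless stop between vowels /o/ and /o/, so it voices to [d]. /k/ is a voiceless stop between vowels /i/ and /a/, so it voices to [g]. /ihopotosoidikag/ → ihobodosoidigag.
Rule 2 (intervocalic spirantization): /b/ is a stop between vowels /o/ and /o/, so it spirantizes to the fricative [v]. /d/ is a stop between vowels /o/ and /o/, so it spirantizes to the fricative [z]. /d/ is a stop between vowels /i/ and /i/, so it spirantizes to the fricative [z]. /ihobodosoidigag/ → ihovozosoizigag.
Rule 3 (stop-cluster e-epenthesis): no segment meets the environment; /ihovozosoizigag/ is unchanged.
Rule 4 (intervocalic voicing): /s/ is a voiceless obstruent between vowels /o/ and /o/, so it voices to [z]. /ihovozosoizigag/ → ihovozozoizigag.
Rule 5 (final devoicing): /g/ is a voiced stop in word-final position, so it devoices to [k]. /ihovozozoizigag/ → ihovozozoizigak.

ihovozozoizigak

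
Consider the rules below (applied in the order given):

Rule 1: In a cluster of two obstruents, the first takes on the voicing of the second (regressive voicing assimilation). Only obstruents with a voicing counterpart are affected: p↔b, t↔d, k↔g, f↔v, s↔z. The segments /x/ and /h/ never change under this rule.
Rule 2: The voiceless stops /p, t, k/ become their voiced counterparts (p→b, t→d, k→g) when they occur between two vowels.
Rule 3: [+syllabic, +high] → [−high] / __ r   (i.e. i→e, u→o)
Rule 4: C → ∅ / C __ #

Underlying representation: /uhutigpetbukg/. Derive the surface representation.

uhudikpedbug

Rule 1 (regressive voicing assimilation): /g/ precedes the voiceless obstruent /p/, so it devoices to [k] by assimilation. /t/ precedes the voiced obstruent /b/, so it voices to [d] by assimilation. /k/ precedes the voiced obstruent /g/, so it voices to [g] by assimilation. /uhutigpetbukg/ → uhutikpedbugg.
Rule 2 (intervocalic voicing): /t/ is a voiceless stop between vowels /u/ and /i/, so it voices to [d]. /uhutikpedbugg/ → uhudikpedbugg.
Rule 3 (pre-rhotic lowering): no segment meets the environment; /uhudikpedbugg/ is unchanged.
Rule 4 (final cluster simplification): /g/ is the second consonant of a word-final cluster /gg/, so it deletes. /uhudikpedbugg/ → uhudikpedbug.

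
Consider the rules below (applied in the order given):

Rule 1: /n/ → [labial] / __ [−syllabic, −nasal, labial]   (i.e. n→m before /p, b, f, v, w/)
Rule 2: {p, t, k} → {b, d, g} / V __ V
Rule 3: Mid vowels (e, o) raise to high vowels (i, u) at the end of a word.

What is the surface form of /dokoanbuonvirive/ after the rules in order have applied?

dogoambuomvirivi

Rule 1 (nasal place assimilation): /n/ precedes the labial consonant /b/, so it assimilates in place to [m]. /n/ precedes the labial consonant /v/, so it assimilates in place to [m]. /dokoanbuonvirive/ → dokoambuomvirive.
Rule 2 (intervocalic voicing): /k/ is a voiceless stop between vowels /o/ and /o/, so it voices to [g]. /dokoambuomvirive/ → dogoambuomvirive.
Rule 3 (final vowel raising): /e/ is a mid vowel in word-final position, so it raises to [i]. /dogoambuomvirive/ → dogoambuomvirivi.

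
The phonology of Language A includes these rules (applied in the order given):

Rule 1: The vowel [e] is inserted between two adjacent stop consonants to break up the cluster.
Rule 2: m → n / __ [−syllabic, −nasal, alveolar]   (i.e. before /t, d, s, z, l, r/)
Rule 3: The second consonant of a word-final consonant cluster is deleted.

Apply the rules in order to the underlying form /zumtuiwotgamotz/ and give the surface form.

zuntuiwotegamot

Rule 1 (stop-cluster e-epenthesis): /t/ and /g/ form a stop–stop cluster, so [e] is inserted between them. /zumtuiwotgamotz/ → zumtuiwotegamotz.
Rule 2 (nasal place assimilation): /m/ precedes the alveolar consonant /t/, so it assimilates in place to [n]. /zumtuiwotegamotz/ → zuntuiwotegamotz.
Rule 3 (final cluster simplification): /z/ is the second consonant of a word-final cluster /tz/, so it deletes. /zuntuiwotegamotz/ → zuntuiwotegamot.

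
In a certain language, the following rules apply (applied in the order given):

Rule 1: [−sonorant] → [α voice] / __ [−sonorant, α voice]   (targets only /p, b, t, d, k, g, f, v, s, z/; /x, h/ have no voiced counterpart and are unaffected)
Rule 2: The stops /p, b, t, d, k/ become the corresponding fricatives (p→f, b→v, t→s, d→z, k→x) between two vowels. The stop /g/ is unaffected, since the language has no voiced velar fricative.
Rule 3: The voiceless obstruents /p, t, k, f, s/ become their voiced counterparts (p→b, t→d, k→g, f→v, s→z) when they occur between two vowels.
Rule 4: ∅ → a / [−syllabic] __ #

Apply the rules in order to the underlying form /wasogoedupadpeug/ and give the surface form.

wazogoezuvatpeuga

Rule 1 (regressive voicing assimilation): /d/ precedes the voiceless obstruent /p/, so it devoices to [t] by assimilation. /wasogoedupadpeug/ → wasogoedupatpeug.
Rule 2 (intervocalic spirantization): /d/ is a stop between vowels /e/ and /u/, so it spirantizes to the fricative [z]. /p/ is a stop between vowels /u/ and /a/, so it spirantizes to the fricative [f]. /wasogoedupatpeug/ → wasogoezufatpeug.
Rule 3 (intervocalic voicing): /s/ is a voiceless obstruent between vowels /a/ and /o/, so it voices to [z]. /f/ is a voiceless obstruent between vowels /u/ and /a/, so it voices to [v]. /wasogoezufatpeug/ → wazogoezuvatpeug.
Rule 4 (final a-epenthesis): the form ends in the consonant /g/, so [a] is inserted word-finally. /wazogoezuvatpeug/ → wazogoezuvatpeuga.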